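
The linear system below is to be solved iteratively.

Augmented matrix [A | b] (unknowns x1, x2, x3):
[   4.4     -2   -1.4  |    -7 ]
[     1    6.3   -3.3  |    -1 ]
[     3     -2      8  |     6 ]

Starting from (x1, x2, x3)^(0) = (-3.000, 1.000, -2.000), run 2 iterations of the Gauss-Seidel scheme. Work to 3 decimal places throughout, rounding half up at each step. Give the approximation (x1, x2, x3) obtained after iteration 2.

Iteration 1:
  x1 = (-7 - (-2)·1.000 - (-1.4)·-2.000) / (4.4) = -1.773
  x2 = (-1 - (1)·-1.773 - (-3.3)·-2.000) / (6.3) = -0.925
  x3 = (6 - (3)·-1.773 - (-2)·-0.925) / (8) = 1.184
Iteration 2:
  x1 = (-7 - (-2)·-0.925 - (-1.4)·1.184) / (4.4) = -1.635
  x2 = (-1 - (1)·-1.635 - (-3.3)·1.184) / (6.3) = 0.721
  x3 = (6 - (3)·-1.635 - (-2)·0.721) / (8) = 1.543

(-1.635, 0.721, 1.543)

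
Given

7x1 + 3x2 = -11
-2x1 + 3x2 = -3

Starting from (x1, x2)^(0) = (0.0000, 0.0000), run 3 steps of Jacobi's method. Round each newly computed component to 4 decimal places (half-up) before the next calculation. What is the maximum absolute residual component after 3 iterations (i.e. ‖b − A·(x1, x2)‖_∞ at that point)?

Iteration 1:
  x1 = (-11 - (3)·0.0000) / (7) = -1.5714
  x2 = (-3 - (-2)·0.0000) / (3) = -1.0000
Iteration 2:
  x1 = (-11 - (3)·-1.0000) / (7) = -1.1429
  x2 = (-3 - (-2)·-1.5714) / (3) = -2.0476
Iteration 3:
  x1 = (-11 - (3)·-2.0476) / (7) = -0.6939
  x2 = (-3 - (-2)·-1.1429) / (3) = -1.7619
Residual b − A·x = (-0.8570, 0.8979); ∞-norm = 0.8979

0.8979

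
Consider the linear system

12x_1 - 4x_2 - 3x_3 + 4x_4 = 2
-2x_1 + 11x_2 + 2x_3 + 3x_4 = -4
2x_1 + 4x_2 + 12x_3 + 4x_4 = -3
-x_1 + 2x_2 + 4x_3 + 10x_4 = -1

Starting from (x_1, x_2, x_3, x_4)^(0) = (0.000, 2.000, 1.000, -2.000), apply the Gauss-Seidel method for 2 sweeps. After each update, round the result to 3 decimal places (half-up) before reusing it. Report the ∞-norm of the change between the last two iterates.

1.474

Iteration 1:
  x_1 = (2 - (-4)·2.000 - (-3)·1.000 - (4)·-2.000) / (12) = 1.750
  x_2 = (-4 - (-2)·1.750 - (2)·1.000 - (3)·-2.000) / (11) = 0.318
  x_3 = (-3 - (2)·1.750 - (4)·0.318 - (4)·-2.000) / (12) = 0.019
  x_4 = (-1 - (-1)·1.750 - (2)·0.318 - (4)·0.019) / (10) = 0.004
Iteration 2:
  x_1 = (2 - (-4)·0.318 - (-3)·0.019 - (4)·0.004) / (12) = 0.276
  x_2 = (-4 - (-2)·0.276 - (2)·0.019 - (3)·0.004) / (11) = -0.318
  x_3 = (-3 - (2)·0.276 - (4)·-0.318 - (4)·0.004) / (12) = -0.191
  x_4 = (-1 - (-1)·0.276 - (2)·-0.318 - (4)·-0.191) / (10) = 0.068
Change: (-1.474, -0.636, -0.210, 0.064) → max |·| = 1.474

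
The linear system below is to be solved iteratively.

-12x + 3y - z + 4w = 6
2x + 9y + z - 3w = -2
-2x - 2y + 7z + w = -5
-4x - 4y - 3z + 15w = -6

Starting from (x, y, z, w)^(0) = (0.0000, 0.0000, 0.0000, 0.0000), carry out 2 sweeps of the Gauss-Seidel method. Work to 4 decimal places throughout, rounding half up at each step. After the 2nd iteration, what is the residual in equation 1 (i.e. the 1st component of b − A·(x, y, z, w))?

0.6393

Iteration 1:
  x = (6 - (3)·0.0000 - (-1)·0.0000 - (4)·0.0000) / (-12) = -0.5000
  y = (-2 - (2)·-0.5000 - (1)·0.0000 - (-3)·0.0000) / (9) = -0.1111
  z = (-5 - (-2)·-0.5000 - (-2)·-0.1111 - (1)·0.0000) / (7) = -0.8889
  w = (-6 - (-4)·-0.5000 - (-4)·-0.1111 - (-3)·-0.8889) / (15) = -0.7407
Iteration 2:
  x = (6 - (3)·-0.1111 - (-1)·-0.8889 - (4)·-0.7407) / (-12) = -0.7006
  y = (-2 - (2)·-0.7006 - (1)·-0.8889 - (-3)·-0.7407) / (9) = -0.2147
  z = (-5 - (-2)·-0.7006 - (-2)·-0.2147 - (1)·-0.7407) / (7) = -0.8700
  w = (-6 - (-4)·-0.7006 - (-4)·-0.2147 - (-3)·-0.8700) / (15) = -0.8181
Residual b − A·x = (0.6393, -0.2508, 0.0775, 0.0003)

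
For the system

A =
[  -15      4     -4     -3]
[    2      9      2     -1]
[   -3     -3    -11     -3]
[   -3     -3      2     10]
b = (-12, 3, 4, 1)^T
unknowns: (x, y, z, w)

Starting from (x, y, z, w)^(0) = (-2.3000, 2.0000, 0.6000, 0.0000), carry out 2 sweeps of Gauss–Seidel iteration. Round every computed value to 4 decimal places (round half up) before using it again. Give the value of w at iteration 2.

Iteration 1:
  x = (-12 - (4)·2.0000 - (-4)·0.6000 - (-3)·0.0000) / (-15) = 1.1733
  y = (3 - (2)·1.1733 - (2)·0.6000 - (-1)·0.0000) / (9) = -0.0607
  z = (4 - (-3)·1.1733 - (-3)·-0.0607 - (-3)·0.0000) / (-11) = -0.6671
  w = (1 - (-3)·1.1733 - (-3)·-0.0607 - (2)·-0.6671) / (10) = 0.5672
Iteration 2:
  x = (-12 - (4)·-0.0607 - (-4)·-0.6671 - (-3)·0.5672) / (-15) = 0.8483
  y = (3 - (2)·0.8483 - (2)·-0.6671 - (-1)·0.5672) / (9) = 0.3561
  z = (4 - (-3)·0.8483 - (-3)·0.3561 - (-3)·0.5672) / (-11) = -0.8468
  w = (1 - (-3)·0.8483 - (-3)·0.3561 - (2)·-0.8468) / (10) = 0.6307

0.6307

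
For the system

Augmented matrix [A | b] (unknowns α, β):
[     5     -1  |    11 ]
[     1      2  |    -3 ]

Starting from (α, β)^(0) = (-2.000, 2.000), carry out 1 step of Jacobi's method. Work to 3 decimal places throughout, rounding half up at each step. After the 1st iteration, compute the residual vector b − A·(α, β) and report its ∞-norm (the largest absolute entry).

4.600

Iteration 1:
  α = (11 - (-1)·2.000) / (5) = 2.600
  β = (-3 - (1)·-2.000) / (2) = -0.500
Residual b − A·x = (-2.500, -4.600); ∞-norm = 4.600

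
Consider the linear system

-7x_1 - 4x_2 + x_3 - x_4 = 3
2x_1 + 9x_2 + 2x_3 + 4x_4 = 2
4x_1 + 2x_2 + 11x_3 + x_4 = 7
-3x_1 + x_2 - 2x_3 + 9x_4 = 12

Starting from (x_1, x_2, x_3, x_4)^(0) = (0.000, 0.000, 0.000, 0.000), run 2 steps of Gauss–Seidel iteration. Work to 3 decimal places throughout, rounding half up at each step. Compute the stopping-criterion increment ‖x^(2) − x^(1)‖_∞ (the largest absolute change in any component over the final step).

0.691

Iteration 1:
  x_1 = (3 - (-4)·0.000 - (1)·0.000 - (-1)·0.000) / (-7) = -0.429
  x_2 = (2 - (2)·-0.429 - (2)·0.000 - (4)·0.000) / (9) = 0.318
  x_3 = (7 - (4)·-0.429 - (2)·0.318 - (1)·0.000) / (11) = 0.735
  x_4 = (12 - (-3)·-0.429 - (1)·0.318 - (-2)·0.735) / (9) = 1.318
Iteration 2:
  x_1 = (3 - (-4)·0.318 - (1)·0.735 - (-1)·1.318) / (-7) = -0.694
  x_2 = (2 - (2)·-0.694 - (2)·0.735 - (4)·1.318) / (9) = -0.373
  x_3 = (7 - (4)·-0.694 - (2)·-0.373 - (1)·1.318) / (11) = 0.837
  x_4 = (12 - (-3)·-0.694 - (1)·-0.373 - (-2)·0.837) / (9) = 1.329
Change: (-0.265, -0.691, 0.102, 0.011) → max |·| = 0.691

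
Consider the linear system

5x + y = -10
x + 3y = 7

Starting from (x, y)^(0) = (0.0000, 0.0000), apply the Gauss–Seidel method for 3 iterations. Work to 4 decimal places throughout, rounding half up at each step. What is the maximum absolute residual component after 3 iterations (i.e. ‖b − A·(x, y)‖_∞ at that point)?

0.0133

Iteration 1:
  x = (-10 - (1)·0.0000) / (5) = -2.0000
  y = (7 - (1)·-2.0000) / (3) = 3.0000
Iteration 2:
  x = (-10 - (1)·3.0000) / (5) = -2.6000
  y = (7 - (1)·-2.6000) / (3) = 3.2000
Iteration 3:
  x = (-10 - (1)·3.2000) / (5) = -2.6400
  y = (7 - (1)·-2.6400) / (3) = 3.2133
Residual b − A·x = (-0.0133, 0.0001); ∞-norm = 0.0133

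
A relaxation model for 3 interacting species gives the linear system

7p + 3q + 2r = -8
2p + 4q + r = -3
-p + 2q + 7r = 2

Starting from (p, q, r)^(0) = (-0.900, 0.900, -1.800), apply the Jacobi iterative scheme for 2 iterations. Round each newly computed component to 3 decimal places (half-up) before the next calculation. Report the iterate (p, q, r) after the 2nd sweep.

(-1.179, -0.218, 0.098)

Iteration 1:
  p = (-8 - (3)·0.900 - (2)·-1.800) / (7) = -1.014
  q = (-3 - (2)·-0.900 - (1)·-1.800) / (4) = 0.150
  r = (2 - (-1)·-0.900 - (2)·0.900) / (7) = -0.100
Iteration 2:
  p = (-8 - (3)·0.150 - (2)·-0.100) / (7) = -1.179
  q = (-3 - (2)·-1.014 - (1)·-0.100) / (4) = -0.218
  r = (2 - (-1)·-1.014 - (2)·0.150) / (7) = 0.098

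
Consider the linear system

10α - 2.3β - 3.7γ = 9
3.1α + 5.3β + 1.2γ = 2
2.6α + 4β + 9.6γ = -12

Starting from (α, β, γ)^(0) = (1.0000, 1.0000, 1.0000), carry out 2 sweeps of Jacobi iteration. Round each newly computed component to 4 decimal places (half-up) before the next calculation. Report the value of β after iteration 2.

Iteration 1:
  α = (9 - (-2.3)·1.0000 - (-3.7)·1.0000) / (10) = 1.5000
  β = (2 - (3.1)·1.0000 - (1.2)·1.0000) / (5.3) = -0.4340
  γ = (-12 - (2.6)·1.0000 - (4)·1.0000) / (9.6) = -1.9375
Iteration 2:
  α = (9 - (-2.3)·-0.4340 - (-3.7)·-1.9375) / (10) = 0.0833
  β = (2 - (3.1)·1.5000 - (1.2)·-1.9375) / (5.3) = -0.0613
  γ = (-12 - (2.6)·1.5000 - (4)·-0.4340) / (9.6) = -1.4754

-0.0613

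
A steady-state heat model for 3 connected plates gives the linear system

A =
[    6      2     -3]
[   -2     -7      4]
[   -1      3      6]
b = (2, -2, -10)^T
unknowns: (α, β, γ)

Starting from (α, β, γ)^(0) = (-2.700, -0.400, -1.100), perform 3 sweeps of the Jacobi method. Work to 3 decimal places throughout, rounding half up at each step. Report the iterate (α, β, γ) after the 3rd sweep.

(-0.352, -0.578, -1.402)

Iteration 1:
  α = (2 - (2)·-0.400 - (-3)·-1.100) / (6) = -0.083
  β = (-2 - (-2)·-2.700 - (4)·-1.100) / (-7) = 0.429
  γ = (-10 - (-1)·-2.700 - (3)·-0.400) / (6) = -1.917
Iteration 2:
  α = (2 - (2)·0.429 - (-3)·-1.917) / (6) = -0.768
  β = (-2 - (-2)·-0.083 - (4)·-1.917) / (-7) = -0.786
  γ = (-10 - (-1)·-0.083 - (3)·0.429) / (6) = -1.895
Iteration 3:
  α = (2 - (2)·-0.786 - (-3)·-1.895) / (6) = -0.352
  β = (-2 - (-2)·-0.768 - (4)·-1.895) / (-7) = -0.578
  γ = (-10 - (-1)·-0.768 - (3)·-0.786) / (6) = -1.402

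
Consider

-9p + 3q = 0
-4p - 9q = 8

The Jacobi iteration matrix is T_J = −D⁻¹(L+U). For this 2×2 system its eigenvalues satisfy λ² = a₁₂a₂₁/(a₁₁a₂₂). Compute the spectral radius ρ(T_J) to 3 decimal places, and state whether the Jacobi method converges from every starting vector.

a₁₂a₂₁/(a₁₁a₂₂) = (3)·(-4) / ((-9)·(-9)) = -0.148148
ρ = √|-0.148148| = √0.148148 = 0.385
ρ < 1, so Jacobi converges

0.385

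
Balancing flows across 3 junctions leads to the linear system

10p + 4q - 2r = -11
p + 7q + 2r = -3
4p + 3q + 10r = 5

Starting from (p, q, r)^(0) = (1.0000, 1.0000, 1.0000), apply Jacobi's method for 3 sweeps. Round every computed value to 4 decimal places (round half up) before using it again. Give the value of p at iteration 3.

Iteration 1:
  p = (-11 - (4)·1.0000 - (-2)·1.0000) / (10) = -1.3000
  q = (-3 - (1)·1.0000 - (2)·1.0000) / (7) = -0.8571
  r = (5 - (4)·1.0000 - (3)·1.0000) / (10) = -0.2000
Iteration 2:
  p = (-11 - (4)·-0.8571 - (-2)·-0.2000) / (10) = -0.7972
  q = (-3 - (1)·-1.3000 - (2)·-0.2000) / (7) = -0.1857
  r = (5 - (4)·-1.3000 - (3)·-0.8571) / (10) = 1.2771
Iteration 3:
  p = (-11 - (4)·-0.1857 - (-2)·1.2771) / (10) = -0.7703
  q = (-3 - (1)·-0.7972 - (2)·1.2771) / (7) = -0.6796
  r = (5 - (4)·-0.7972 - (3)·-0.1857) / (10) = 0.8746

-0.7703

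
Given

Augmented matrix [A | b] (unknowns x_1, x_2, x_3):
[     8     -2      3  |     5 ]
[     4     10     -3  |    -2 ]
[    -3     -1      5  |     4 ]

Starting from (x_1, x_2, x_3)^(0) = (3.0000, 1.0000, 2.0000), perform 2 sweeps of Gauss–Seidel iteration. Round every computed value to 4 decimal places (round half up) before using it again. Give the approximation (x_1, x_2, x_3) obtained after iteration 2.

Iteration 1:
  x_1 = (5 - (-2)·1.0000 - (3)·2.0000) / (8) = 0.1250
  x_2 = (-2 - (4)·0.1250 - (-3)·2.0000) / (10) = 0.3500
  x_3 = (4 - (-3)·0.1250 - (-1)·0.3500) / (5) = 0.9450
Iteration 2:
  x_1 = (5 - (-2)·0.3500 - (3)·0.9450) / (8) = 0.3581
  x_2 = (-2 - (4)·0.3581 - (-3)·0.9450) / (10) = -0.0597
  x_3 = (4 - (-3)·0.3581 - (-1)·-0.0597) / (5) = 1.0029

(0.3581, -0.0597, 1.0029)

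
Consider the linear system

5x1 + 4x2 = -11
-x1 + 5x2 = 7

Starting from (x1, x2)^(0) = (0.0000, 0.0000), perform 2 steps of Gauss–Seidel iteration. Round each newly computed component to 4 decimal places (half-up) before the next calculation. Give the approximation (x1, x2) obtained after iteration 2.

(-2.9680, 0.8064)

Iteration 1:
  x1 = (-11 - (4)·0.0000) / (5) = -2.2000
  x2 = (7 - (-1)·-2.2000) / (5) = 0.9600
Iteration 2:
  x1 = (-11 - (4)·0.9600) / (5) = -2.9680
  x2 = (7 - (-1)·-2.9680) / (5) = 0.8064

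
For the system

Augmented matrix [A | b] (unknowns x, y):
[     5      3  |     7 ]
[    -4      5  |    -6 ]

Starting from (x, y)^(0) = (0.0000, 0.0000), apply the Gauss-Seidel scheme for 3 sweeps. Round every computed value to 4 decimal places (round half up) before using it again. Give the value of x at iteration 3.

1.4250

Iteration 1:
  x = (7 - (3)·0.0000) / (5) = 1.4000
  y = (-6 - (-4)·1.4000) / (5) = -0.0800
Iteration 2:
  x = (7 - (3)·-0.0800) / (5) = 1.4480
  y = (-6 - (-4)·1.4480) / (5) = -0.0416
Iteration 3:
  x = (7 - (3)·-0.0416) / (5) = 1.4250
  y = (-6 - (-4)·1.4250) / (5) = -0.0600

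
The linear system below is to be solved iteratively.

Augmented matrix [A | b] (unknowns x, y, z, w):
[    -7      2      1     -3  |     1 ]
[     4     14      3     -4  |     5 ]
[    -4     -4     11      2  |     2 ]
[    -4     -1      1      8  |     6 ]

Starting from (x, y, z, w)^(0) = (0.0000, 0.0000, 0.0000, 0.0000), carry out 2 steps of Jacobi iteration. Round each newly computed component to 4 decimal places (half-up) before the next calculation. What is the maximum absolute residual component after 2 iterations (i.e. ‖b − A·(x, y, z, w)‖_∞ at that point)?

Iteration 1:
  x = (1 - (2)·0.0000 - (1)·0.0000 - (-3)·0.0000) / (-7) = -0.1429
  y = (5 - (4)·0.0000 - (3)·0.0000 - (-4)·0.0000) / (14) = 0.3571
  z = (2 - (-4)·0.0000 - (-4)·0.0000 - (2)·0.0000) / (11) = 0.1818
  w = (6 - (-4)·0.0000 - (-1)·0.0000 - (1)·0.0000) / (8) = 0.7500
Iteration 2:
  x = (1 - (2)·0.3571 - (1)·0.1818 - (-3)·0.7500) / (-7) = -0.3363
  y = (5 - (4)·-0.1429 - (3)·0.1818 - (-4)·0.7500) / (14) = 0.5733
  z = (2 - (-4)·-0.1429 - (-4)·0.3571 - (2)·0.7500) / (11) = 0.1233
  w = (6 - (-4)·-0.1429 - (-1)·0.3571 - (1)·0.1818) / (8) = 0.7005
Residual b − A·x = (-0.5225, 0.7511, 0.1907, -0.4992); ∞-norm = 0.7511

0.7511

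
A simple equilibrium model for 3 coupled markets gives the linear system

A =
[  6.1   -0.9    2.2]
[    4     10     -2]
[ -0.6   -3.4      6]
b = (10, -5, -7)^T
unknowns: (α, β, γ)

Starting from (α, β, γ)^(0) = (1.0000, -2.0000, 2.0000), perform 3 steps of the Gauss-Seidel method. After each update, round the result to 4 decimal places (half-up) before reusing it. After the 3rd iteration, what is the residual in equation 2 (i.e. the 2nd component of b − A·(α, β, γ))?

-0.1306

Iteration 1:
  α = (10 - (-0.9)·-2.0000 - (2.2)·2.0000) / (6.1) = 0.6230
  β = (-5 - (4)·0.6230 - (-2)·2.0000) / (10) = -0.3492
  γ = (-7 - (-0.6)·0.6230 - (-3.4)·-0.3492) / (6) = -1.3022
Iteration 2:
  α = (10 - (-0.9)·-0.3492 - (2.2)·-1.3022) / (6.1) = 2.0575
  β = (-5 - (4)·2.0575 - (-2)·-1.3022) / (10) = -1.5834
  γ = (-7 - (-0.6)·2.0575 - (-3.4)·-1.5834) / (6) = -1.8582
Iteration 3:
  α = (10 - (-0.9)·-1.5834 - (2.2)·-1.8582) / (6.1) = 2.0759
  β = (-5 - (4)·2.0759 - (-2)·-1.8582) / (10) = -1.7020
  γ = (-7 - (-0.6)·2.0759 - (-3.4)·-1.7020) / (6) = -1.9235
Residual b − A·x = (0.0369, -0.1306, -0.0003)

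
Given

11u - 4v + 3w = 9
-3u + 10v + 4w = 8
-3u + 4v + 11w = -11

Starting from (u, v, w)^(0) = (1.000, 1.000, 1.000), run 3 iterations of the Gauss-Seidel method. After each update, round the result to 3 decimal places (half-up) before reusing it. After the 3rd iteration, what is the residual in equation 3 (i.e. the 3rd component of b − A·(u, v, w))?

Iteration 1:
  u = (9 - (-4)·1.000 - (3)·1.000) / (11) = 0.909
  v = (8 - (-3)·0.909 - (4)·1.000) / (10) = 0.673
  w = (-11 - (-3)·0.909 - (4)·0.673) / (11) = -0.997
Iteration 2:
  u = (9 - (-4)·0.673 - (3)·-0.997) / (11) = 1.335
  v = (8 - (-3)·1.335 - (4)·-0.997) / (10) = 1.599
  w = (-11 - (-3)·1.335 - (4)·1.599) / (11) = -1.217
Iteration 3:
  u = (9 - (-4)·1.599 - (3)·-1.217) / (11) = 1.732
  v = (8 - (-3)·1.732 - (4)·-1.217) / (10) = 1.806
  w = (-11 - (-3)·1.732 - (4)·1.806) / (11) = -1.184
Residual b − A·x = (0.724, -0.128, -0.004)

-0.004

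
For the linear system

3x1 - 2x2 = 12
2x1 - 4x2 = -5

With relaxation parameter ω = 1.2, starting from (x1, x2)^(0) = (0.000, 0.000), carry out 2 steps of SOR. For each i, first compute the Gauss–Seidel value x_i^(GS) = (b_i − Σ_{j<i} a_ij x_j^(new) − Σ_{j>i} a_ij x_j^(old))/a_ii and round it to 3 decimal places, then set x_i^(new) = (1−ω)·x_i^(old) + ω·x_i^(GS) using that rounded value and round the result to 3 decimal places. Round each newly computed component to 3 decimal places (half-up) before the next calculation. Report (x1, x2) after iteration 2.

(7.344, 5.030)

Iteration 1:
  x1: GS value = (12 - (-2)·0.000) / (3) = 4.000;  x1 ← (1−ω)·0.000 + ω·4.000 = 4.800
  x2: GS value = (-5 - (2)·4.800) / (-4) = 3.650;  x2 ← (1−ω)·0.000 + ω·3.650 = 4.380
Iteration 2:
  x1: GS value = (12 - (-2)·4.380) / (3) = 6.920;  x1 ← (1−ω)·4.800 + ω·6.920 = 7.344
  x2: GS value = (-5 - (2)·7.344) / (-4) = 4.922;  x2 ← (1−ω)·4.380 + ω·4.922 = 5.030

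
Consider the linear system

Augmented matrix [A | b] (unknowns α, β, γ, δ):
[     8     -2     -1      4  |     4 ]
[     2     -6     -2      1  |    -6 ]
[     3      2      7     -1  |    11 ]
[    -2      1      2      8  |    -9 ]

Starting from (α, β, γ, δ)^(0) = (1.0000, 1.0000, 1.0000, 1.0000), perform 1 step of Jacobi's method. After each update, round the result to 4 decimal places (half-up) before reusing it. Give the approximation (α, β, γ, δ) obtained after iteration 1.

(0.3750, 1.1667, 1.0000, -1.2500)

Iteration 1:
  α = (4 - (-2)·1.0000 - (-1)·1.0000 - (4)·1.0000) / (8) = 0.3750
  β = (-6 - (2)·1.0000 - (-2)·1.0000 - (1)·1.0000) / (-6) = 1.1667
  γ = (11 - (3)·1.0000 - (2)·1.0000 - (-1)·1.0000) / (7) = 1.0000
  δ = (-9 - (-2)·1.0000 - (1)·1.0000 - (2)·1.0000) / (8) = -1.2500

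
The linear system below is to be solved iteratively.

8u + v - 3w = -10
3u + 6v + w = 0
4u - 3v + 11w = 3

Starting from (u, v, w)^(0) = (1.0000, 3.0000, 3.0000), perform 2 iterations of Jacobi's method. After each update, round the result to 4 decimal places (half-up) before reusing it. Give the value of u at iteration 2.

-0.8523

Iteration 1:
  u = (-10 - (1)·3.0000 - (-3)·3.0000) / (8) = -0.5000
  v = (0 - (3)·1.0000 - (1)·3.0000) / (6) = -1.0000
  w = (3 - (4)·1.0000 - (-3)·3.0000) / (11) = 0.7273
Iteration 2:
  u = (-10 - (1)·-1.0000 - (-3)·0.7273) / (8) = -0.8523
  v = (0 - (3)·-0.5000 - (1)·0.7273) / (6) = 0.1288
  w = (3 - (4)·-0.5000 - (-3)·-1.0000) / (11) = 0.1818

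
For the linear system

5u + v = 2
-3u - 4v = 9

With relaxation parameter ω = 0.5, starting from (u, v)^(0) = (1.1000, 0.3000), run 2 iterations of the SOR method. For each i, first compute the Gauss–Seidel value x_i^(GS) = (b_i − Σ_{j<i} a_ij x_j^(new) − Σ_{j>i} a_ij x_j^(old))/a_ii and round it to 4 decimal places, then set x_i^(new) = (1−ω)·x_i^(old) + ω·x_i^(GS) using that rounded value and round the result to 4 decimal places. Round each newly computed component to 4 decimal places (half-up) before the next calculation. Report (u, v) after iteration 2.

(0.6845, -2.0042)

Iteration 1:
  u: GS value = (2 - (1)·0.3000) / (5) = 0.3400;  u ← (1−ω)·1.1000 + ω·0.3400 = 0.7200
  v: GS value = (9 - (-3)·0.7200) / (-4) = -2.7900;  v ← (1−ω)·0.3000 + ω·-2.7900 = -1.2450
Iteration 2:
  u: GS value = (2 - (1)·-1.2450) / (5) = 0.6490;  u ← (1−ω)·0.7200 + ω·0.6490 = 0.6845
  v: GS value = (9 - (-3)·0.6845) / (-4) = -2.7634;  v ← (1−ω)·-1.2450 + ω·-2.7634 = -2.0042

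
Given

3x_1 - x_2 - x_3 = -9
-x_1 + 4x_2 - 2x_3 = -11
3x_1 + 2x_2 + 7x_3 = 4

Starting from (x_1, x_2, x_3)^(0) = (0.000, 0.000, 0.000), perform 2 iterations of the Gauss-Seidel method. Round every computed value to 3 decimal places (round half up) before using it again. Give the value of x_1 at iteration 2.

-3.214

Iteration 1:
  x_1 = (-9 - (-1)·0.000 - (-1)·0.000) / (3) = -3.000
  x_2 = (-11 - (-1)·-3.000 - (-2)·0.000) / (4) = -3.500
  x_3 = (4 - (3)·-3.000 - (2)·-3.500) / (7) = 2.857
Iteration 2:
  x_1 = (-9 - (-1)·-3.500 - (-1)·2.857) / (3) = -3.214
  x_2 = (-11 - (-1)·-3.214 - (-2)·2.857) / (4) = -2.125
  x_3 = (4 - (3)·-3.214 - (2)·-2.125) / (7) = 2.556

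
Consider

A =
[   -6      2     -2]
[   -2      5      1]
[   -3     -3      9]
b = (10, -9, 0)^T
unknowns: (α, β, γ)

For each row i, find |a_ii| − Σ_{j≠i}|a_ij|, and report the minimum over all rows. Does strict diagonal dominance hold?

2

row 1: |-6| − (2+2) = 2
row 2: |5| − (2+1) = 2
row 3: |9| − (3+3) = 3
minimum over rows = 2 → strictly diagonally dominant (convergence guaranteed)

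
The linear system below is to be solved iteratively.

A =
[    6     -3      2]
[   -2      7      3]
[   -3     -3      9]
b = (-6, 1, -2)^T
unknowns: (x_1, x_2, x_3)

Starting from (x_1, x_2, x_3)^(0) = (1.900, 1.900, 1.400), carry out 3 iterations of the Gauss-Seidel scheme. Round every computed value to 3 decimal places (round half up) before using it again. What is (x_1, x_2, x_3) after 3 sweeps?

Iteration 1:
  x_1 = (-6 - (-3)·1.900 - (2)·1.400) / (6) = -0.517
  x_2 = (1 - (-2)·-0.517 - (3)·1.400) / (7) = -0.605
  x_3 = (-2 - (-3)·-0.517 - (-3)·-0.605) / (9) = -0.596
Iteration 2:
  x_1 = (-6 - (-3)·-0.605 - (2)·-0.596) / (6) = -1.104
  x_2 = (1 - (-2)·-1.104 - (3)·-0.596) / (7) = 0.083
  x_3 = (-2 - (-3)·-1.104 - (-3)·0.083) / (9) = -0.563
Iteration 3:
  x_1 = (-6 - (-3)·0.083 - (2)·-0.563) / (6) = -0.771
  x_2 = (1 - (-2)·-0.771 - (3)·-0.563) / (7) = 0.164
  x_3 = (-2 - (-3)·-0.771 - (-3)·0.164) / (9) = -0.425

(-0.771, 0.164, -0.425)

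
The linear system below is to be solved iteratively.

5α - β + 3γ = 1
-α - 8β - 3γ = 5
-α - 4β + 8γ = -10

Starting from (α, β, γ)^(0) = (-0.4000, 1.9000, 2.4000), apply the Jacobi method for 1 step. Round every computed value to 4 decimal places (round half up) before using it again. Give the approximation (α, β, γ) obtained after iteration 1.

(-0.8600, -1.4750, -0.3500)

Iteration 1:
  α = (1 - (-1)·1.9000 - (3)·2.4000) / (5) = -0.8600
  β = (5 - (-1)·-0.4000 - (-3)·2.4000) / (-8) = -1.4750
  γ = (-10 - (-1)·-0.4000 - (-4)·1.9000) / (8) = -0.3500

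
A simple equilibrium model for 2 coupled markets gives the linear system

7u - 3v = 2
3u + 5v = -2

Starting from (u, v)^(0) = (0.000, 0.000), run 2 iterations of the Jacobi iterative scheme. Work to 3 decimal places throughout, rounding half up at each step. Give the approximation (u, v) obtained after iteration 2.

Iteration 1:
  u = (2 - (-3)·0.000) / (7) = 0.286
  v = (-2 - (3)·0.000) / (5) = -0.400
Iteration 2:
  u = (2 - (-3)·-0.400) / (7) = 0.114
  v = (-2 - (3)·0.286) / (5) = -0.572

(0.114, -0.572)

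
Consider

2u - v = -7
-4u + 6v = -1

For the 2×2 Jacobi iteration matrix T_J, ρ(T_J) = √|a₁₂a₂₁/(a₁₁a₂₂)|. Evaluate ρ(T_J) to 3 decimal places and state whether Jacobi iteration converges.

a₁₂a₂₁/(a₁₁a₂₂) = (-1)·(-4) / ((2)·(6)) = 0.333333
ρ = √|0.333333| = √0.333333 = 0.577
ρ < 1, so Jacobi converges

0.577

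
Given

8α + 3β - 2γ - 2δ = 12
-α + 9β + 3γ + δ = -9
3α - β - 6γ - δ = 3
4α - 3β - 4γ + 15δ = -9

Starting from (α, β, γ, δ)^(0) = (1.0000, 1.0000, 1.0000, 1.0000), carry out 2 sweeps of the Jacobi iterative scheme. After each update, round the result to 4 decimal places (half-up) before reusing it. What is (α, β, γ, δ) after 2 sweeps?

Iteration 1:
  α = (12 - (3)·1.0000 - (-2)·1.0000 - (-2)·1.0000) / (8) = 1.6250
  β = (-9 - (-1)·1.0000 - (3)·1.0000 - (1)·1.0000) / (9) = -1.3333
  γ = (3 - (3)·1.0000 - (-1)·1.0000 - (-1)·1.0000) / (-6) = -0.3333
  δ = (-9 - (4)·1.0000 - (-3)·1.0000 - (-4)·1.0000) / (15) = -0.4000
Iteration 2:
  α = (12 - (3)·-1.3333 - (-2)·-0.3333 - (-2)·-0.4000) / (8) = 1.8167
  β = (-9 - (-1)·1.6250 - (3)·-0.3333 - (1)·-0.4000) / (9) = -0.6639
  γ = (3 - (3)·1.6250 - (-1)·-1.3333 - (-1)·-0.4000) / (-6) = 0.6014
  δ = (-9 - (4)·1.6250 - (-3)·-1.3333 - (-4)·-0.3333) / (15) = -1.3889

(1.8167, -0.6639, 0.6014, -1.3889)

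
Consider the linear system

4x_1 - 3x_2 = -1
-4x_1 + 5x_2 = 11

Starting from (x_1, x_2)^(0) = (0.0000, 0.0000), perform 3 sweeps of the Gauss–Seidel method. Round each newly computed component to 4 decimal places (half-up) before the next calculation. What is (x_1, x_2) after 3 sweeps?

Iteration 1:
  x_1 = (-1 - (-3)·0.0000) / (4) = -0.2500
  x_2 = (11 - (-4)·-0.2500) / (5) = 2.0000
Iteration 2:
  x_1 = (-1 - (-3)·2.0000) / (4) = 1.2500
  x_2 = (11 - (-4)·1.2500) / (5) = 3.2000
Iteration 3:
  x_1 = (-1 - (-3)·3.2000) / (4) = 2.1500
  x_2 = (11 - (-4)·2.1500) / (5) = 3.9200

(2.1500, 3.9200)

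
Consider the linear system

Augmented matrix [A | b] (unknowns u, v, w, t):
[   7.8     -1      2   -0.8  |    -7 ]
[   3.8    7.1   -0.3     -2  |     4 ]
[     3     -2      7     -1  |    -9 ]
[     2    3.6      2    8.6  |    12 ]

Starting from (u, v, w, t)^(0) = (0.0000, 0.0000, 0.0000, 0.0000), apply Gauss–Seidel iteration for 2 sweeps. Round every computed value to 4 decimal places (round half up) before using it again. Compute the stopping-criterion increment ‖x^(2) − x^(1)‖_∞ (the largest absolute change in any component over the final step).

0.4225

Iteration 1:
  u = (-7 - (-1)·0.0000 - (2)·0.0000 - (-0.8)·0.0000) / (7.8) = -0.8974
  v = (4 - (3.8)·-0.8974 - (-0.3)·0.0000 - (-2)·0.0000) / (7.1) = 1.0437
  w = (-9 - (3)·-0.8974 - (-2)·1.0437 - (-1)·0.0000) / (7) = -0.6029
  t = (12 - (2)·-0.8974 - (3.6)·1.0437 - (2)·-0.6029) / (8.6) = 1.3074
Iteration 2:
  u = (-7 - (-1)·1.0437 - (2)·-0.6029 - (-0.8)·1.3074) / (7.8) = -0.4749
  v = (4 - (3.8)·-0.4749 - (-0.3)·-0.6029 - (-2)·1.3074) / (7.1) = 1.1604
  w = (-9 - (3)·-0.4749 - (-2)·1.1604 - (-1)·1.3074) / (7) = -0.5639
  t = (12 - (2)·-0.4749 - (3.6)·1.1604 - (2)·-0.5639) / (8.6) = 1.1512
Change: (0.4225, 0.1167, 0.0390, -0.1562) → max |·| = 0.4225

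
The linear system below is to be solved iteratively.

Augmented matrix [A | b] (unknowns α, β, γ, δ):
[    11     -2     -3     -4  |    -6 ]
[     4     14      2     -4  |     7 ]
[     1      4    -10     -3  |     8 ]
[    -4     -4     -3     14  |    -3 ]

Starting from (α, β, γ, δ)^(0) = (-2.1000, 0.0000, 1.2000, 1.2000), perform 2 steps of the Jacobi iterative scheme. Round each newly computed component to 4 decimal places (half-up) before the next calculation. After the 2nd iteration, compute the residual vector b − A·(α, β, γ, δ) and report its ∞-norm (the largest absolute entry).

Iteration 1:
  α = (-6 - (-2)·0.0000 - (-3)·1.2000 - (-4)·1.2000) / (11) = 0.2182
  β = (7 - (4)·-2.1000 - (2)·1.2000 - (-4)·1.2000) / (14) = 1.2714
  γ = (8 - (1)·-2.1000 - (4)·0.0000 - (-3)·1.2000) / (-10) = -1.3700
  δ = (-3 - (-4)·-2.1000 - (-4)·0.0000 - (-3)·1.2000) / (14) = -0.5571
Iteration 2:
  α = (-6 - (-2)·1.2714 - (-3)·-1.3700 - (-4)·-0.5571) / (11) = -0.8905
  β = (7 - (4)·0.2182 - (2)·-1.3700 - (-4)·-0.5571) / (14) = 0.4742
  γ = (8 - (1)·0.2182 - (4)·1.2714 - (-3)·-0.5571) / (-10) = -0.1025
  δ = (-3 - (-4)·0.2182 - (-4)·1.2714 - (-3)·-1.3700) / (14) = -0.0823
Residual b − A·x = (4.1072, 3.7990, 5.7218, -3.8205); ∞-norm = 5.7218

5.7218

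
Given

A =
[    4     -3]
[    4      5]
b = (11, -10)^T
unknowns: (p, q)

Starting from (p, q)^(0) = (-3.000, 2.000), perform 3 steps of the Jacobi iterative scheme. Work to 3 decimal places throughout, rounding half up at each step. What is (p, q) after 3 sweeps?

(-1.300, -4.440)

Iteration 1:
  p = (11 - (-3)·2.000) / (4) = 4.250
  q = (-10 - (4)·-3.000) / (5) = 0.400
Iteration 2:
  p = (11 - (-3)·0.400) / (4) = 3.050
  q = (-10 - (4)·4.250) / (5) = -5.400
Iteration 3:
  p = (11 - (-3)·-5.400) / (4) = -1.300
  q = (-10 - (4)·3.050) / (5) = -4.440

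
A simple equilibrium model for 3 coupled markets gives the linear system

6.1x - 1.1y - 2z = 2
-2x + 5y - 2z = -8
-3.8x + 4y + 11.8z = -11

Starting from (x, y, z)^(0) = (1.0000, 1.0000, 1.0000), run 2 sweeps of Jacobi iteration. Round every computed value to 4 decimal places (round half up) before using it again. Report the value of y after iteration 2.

Iteration 1:
  x = (2 - (-1.1)·1.0000 - (-2)·1.0000) / (6.1) = 0.8361
  y = (-8 - (-2)·1.0000 - (-2)·1.0000) / (5) = -0.8000
  z = (-11 - (-3.8)·1.0000 - (4)·1.0000) / (11.8) = -0.9492
Iteration 2:
  x = (2 - (-1.1)·-0.8000 - (-2)·-0.9492) / (6.1) = -0.1276
  y = (-8 - (-2)·0.8361 - (-2)·-0.9492) / (5) = -1.6452
  z = (-11 - (-3.8)·0.8361 - (4)·-0.8000) / (11.8) = -0.3918

-1.6452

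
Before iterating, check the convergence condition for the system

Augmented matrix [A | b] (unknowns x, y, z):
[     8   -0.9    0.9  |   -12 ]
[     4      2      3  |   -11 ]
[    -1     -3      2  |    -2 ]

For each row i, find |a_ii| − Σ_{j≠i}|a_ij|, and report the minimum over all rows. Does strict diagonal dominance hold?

row 1: |8| − (0.9+0.9) = 6.2
row 2: |2| − (4+3) = -5
row 3: |2| − (1+3) = -2
minimum over rows = -5 → not strictly diagonally dominant

-5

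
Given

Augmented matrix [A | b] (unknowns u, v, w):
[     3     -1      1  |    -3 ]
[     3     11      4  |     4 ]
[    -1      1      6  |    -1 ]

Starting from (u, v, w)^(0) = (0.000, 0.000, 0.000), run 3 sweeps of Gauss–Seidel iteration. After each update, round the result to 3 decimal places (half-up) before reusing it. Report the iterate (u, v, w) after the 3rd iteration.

(-0.637, 0.679, -0.386)

Iteration 1:
  u = (-3 - (-1)·0.000 - (1)·0.000) / (3) = -1.000
  v = (4 - (3)·-1.000 - (4)·0.000) / (11) = 0.636
  w = (-1 - (-1)·-1.000 - (1)·0.636) / (6) = -0.439
Iteration 2:
  u = (-3 - (-1)·0.636 - (1)·-0.439) / (3) = -0.642
  v = (4 - (3)·-0.642 - (4)·-0.439) / (11) = 0.698
  w = (-1 - (-1)·-0.642 - (1)·0.698) / (6) = -0.390
Iteration 3:
  u = (-3 - (-1)·0.698 - (1)·-0.390) / (3) = -0.637
  v = (4 - (3)·-0.637 - (4)·-0.390) / (11) = 0.679
  w = (-1 - (-1)·-0.637 - (1)·0.679) / (6) = -0.386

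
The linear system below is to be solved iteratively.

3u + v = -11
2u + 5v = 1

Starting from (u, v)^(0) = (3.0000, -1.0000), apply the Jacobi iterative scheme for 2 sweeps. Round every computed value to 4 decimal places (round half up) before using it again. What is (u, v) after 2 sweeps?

Iteration 1:
  u = (-11 - (1)·-1.0000) / (3) = -3.3333
  v = (1 - (2)·3.0000) / (5) = -1.0000
Iteration 2:
  u = (-11 - (1)·-1.0000) / (3) = -3.3333
  v = (1 - (2)·-3.3333) / (5) = 1.5333

(-3.3333, 1.5333)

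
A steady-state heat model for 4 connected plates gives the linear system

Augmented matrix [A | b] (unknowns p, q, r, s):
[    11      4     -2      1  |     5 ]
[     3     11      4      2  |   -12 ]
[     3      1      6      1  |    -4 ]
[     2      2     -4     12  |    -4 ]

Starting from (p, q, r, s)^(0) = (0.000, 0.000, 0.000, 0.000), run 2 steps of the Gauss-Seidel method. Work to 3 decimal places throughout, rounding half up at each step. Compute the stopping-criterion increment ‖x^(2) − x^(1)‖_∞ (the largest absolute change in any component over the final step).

0.355

Iteration 1:
  p = (5 - (4)·0.000 - (-2)·0.000 - (1)·0.000) / (11) = 0.455
  q = (-12 - (3)·0.455 - (4)·0.000 - (2)·0.000) / (11) = -1.215
  r = (-4 - (3)·0.455 - (1)·-1.215 - (1)·0.000) / (6) = -0.692
  s = (-4 - (2)·0.455 - (2)·-1.215 - (-4)·-0.692) / (12) = -0.437
Iteration 2:
  p = (5 - (4)·-1.215 - (-2)·-0.692 - (1)·-0.437) / (11) = 0.810
  q = (-12 - (3)·0.810 - (4)·-0.692 - (2)·-0.437) / (11) = -0.981
  r = (-4 - (3)·0.810 - (1)·-0.981 - (1)·-0.437) / (6) = -0.835
  s = (-4 - (2)·0.810 - (2)·-0.981 - (-4)·-0.835) / (12) = -0.583
Change: (0.355, 0.234, -0.143, -0.146) → max |·| = 0.355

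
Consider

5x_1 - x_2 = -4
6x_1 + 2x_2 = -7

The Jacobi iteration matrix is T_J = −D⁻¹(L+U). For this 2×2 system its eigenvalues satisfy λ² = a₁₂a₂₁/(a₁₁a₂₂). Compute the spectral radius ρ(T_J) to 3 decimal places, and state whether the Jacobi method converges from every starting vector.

0.775

a₁₂a₂₁/(a₁₁a₂₂) = (-1)·(6) / ((5)·(2)) = -0.600000
ρ = √|-0.600000| = √0.600000 = 0.775
ρ < 1, so Jacobi converges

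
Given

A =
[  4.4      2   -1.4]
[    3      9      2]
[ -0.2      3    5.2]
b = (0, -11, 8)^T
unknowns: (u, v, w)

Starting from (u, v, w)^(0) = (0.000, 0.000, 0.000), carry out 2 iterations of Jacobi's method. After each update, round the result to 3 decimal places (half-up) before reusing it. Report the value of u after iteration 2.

Iteration 1:
  u = (0 - (2)·0.000 - (-1.4)·0.000) / (4.4) = 0.000
  v = (-11 - (3)·0.000 - (2)·0.000) / (9) = -1.222
  w = (8 - (-0.2)·0.000 - (3)·0.000) / (5.2) = 1.538
Iteration 2:
  u = (0 - (2)·-1.222 - (-1.4)·1.538) / (4.4) = 1.045
  v = (-11 - (3)·0.000 - (2)·1.538) / (9) = -1.564
  w = (8 - (-0.2)·0.000 - (3)·-1.222) / (5.2) = 2.243

1.045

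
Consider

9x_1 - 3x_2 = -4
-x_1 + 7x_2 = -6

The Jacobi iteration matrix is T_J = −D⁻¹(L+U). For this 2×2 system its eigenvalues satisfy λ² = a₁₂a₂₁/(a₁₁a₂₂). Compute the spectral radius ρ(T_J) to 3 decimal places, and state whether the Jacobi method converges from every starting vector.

a₁₂a₂₁/(a₁₁a₂₂) = (-3)·(-1) / ((9)·(7)) = 0.047619
ρ = √|0.047619| = √0.047619 = 0.218
ρ < 1, so Jacobi converges

0.218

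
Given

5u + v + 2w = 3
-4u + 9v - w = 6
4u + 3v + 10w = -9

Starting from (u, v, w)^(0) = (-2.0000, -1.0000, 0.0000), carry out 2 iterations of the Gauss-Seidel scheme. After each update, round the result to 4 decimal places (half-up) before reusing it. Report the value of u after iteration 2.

Iteration 1:
  u = (3 - (1)·-1.0000 - (2)·0.0000) / (5) = 0.8000
  v = (6 - (-4)·0.8000 - (-1)·0.0000) / (9) = 1.0222
  w = (-9 - (4)·0.8000 - (3)·1.0222) / (10) = -1.5267
Iteration 2:
  u = (3 - (1)·1.0222 - (2)·-1.5267) / (5) = 1.0062
  v = (6 - (-4)·1.0062 - (-1)·-1.5267) / (9) = 0.9442
  w = (-9 - (4)·1.0062 - (3)·0.9442) / (10) = -1.5857

1.0062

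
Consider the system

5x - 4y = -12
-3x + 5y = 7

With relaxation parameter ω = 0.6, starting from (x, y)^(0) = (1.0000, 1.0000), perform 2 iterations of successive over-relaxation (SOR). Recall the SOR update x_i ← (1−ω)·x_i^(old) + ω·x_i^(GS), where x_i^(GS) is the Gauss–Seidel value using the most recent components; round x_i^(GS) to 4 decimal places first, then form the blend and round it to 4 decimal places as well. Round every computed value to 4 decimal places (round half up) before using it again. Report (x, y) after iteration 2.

Iteration 1:
  x: GS value = (-12 - (-4)·1.0000) / (5) = -1.6000;  x ← (1−ω)·1.0000 + ω·-1.6000 = -0.5600
  y: GS value = (7 - (-3)·-0.5600) / (5) = 1.0640;  y ← (1−ω)·1.0000 + ω·1.0640 = 1.0384
Iteration 2:
  x: GS value = (-12 - (-4)·1.0384) / (5) = -1.5693;  x ← (1−ω)·-0.5600 + ω·-1.5693 = -1.1656
  y: GS value = (7 - (-3)·-1.1656) / (5) = 0.7006;  y ← (1−ω)·1.0384 + ω·0.7006 = 0.8357

(-1.1656, 0.8357)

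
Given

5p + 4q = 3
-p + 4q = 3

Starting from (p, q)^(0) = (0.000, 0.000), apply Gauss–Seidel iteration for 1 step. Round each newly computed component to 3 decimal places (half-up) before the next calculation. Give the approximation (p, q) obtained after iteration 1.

(0.600, 0.900)

Iteration 1:
  p = (3 - (4)·0.000) / (5) = 0.600
  q = (3 - (-1)·0.600) / (4) = 0.900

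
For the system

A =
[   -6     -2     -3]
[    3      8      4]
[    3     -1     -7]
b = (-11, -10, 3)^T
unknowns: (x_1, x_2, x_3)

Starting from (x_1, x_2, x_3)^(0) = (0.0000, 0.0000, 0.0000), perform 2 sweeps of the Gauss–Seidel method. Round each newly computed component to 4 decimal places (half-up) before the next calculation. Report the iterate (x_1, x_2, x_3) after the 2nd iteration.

Iteration 1:
  x_1 = (-11 - (-2)·0.0000 - (-3)·0.0000) / (-6) = 1.8333
  x_2 = (-10 - (3)·1.8333 - (4)·0.0000) / (8) = -1.9375
  x_3 = (3 - (3)·1.8333 - (-1)·-1.9375) / (-7) = 0.6339
Iteration 2:
  x_1 = (-11 - (-2)·-1.9375 - (-3)·0.6339) / (-6) = 2.1622
  x_2 = (-10 - (3)·2.1622 - (4)·0.6339) / (8) = -2.3778
  x_3 = (3 - (3)·2.1622 - (-1)·-2.3778) / (-7) = 0.8378

(2.1622, -2.3778, 0.8378)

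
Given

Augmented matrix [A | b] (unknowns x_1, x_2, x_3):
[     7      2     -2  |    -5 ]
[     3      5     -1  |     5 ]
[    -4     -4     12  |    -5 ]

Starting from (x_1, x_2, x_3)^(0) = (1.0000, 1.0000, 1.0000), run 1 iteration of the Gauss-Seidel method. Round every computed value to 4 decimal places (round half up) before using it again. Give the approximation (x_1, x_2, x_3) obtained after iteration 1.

Iteration 1:
  x_1 = (-5 - (2)·1.0000 - (-2)·1.0000) / (7) = -0.7143
  x_2 = (5 - (3)·-0.7143 - (-1)·1.0000) / (5) = 1.6286
  x_3 = (-5 - (-4)·-0.7143 - (-4)·1.6286) / (12) = -0.1119

(-0.7143, 1.6286, -0.1119)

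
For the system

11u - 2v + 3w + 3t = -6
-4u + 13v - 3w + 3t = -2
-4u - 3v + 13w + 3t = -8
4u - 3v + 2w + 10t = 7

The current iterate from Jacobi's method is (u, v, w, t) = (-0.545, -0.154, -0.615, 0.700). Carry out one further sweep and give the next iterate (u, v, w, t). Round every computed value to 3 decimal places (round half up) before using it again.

(-0.597, -0.625, -0.980, 0.995)

One sweep:
  u = (-6 - (-2)·-0.154 - (3)·-0.615 - (3)·0.700) / (11) = -0.597
  v = (-2 - (-4)·-0.545 - (-3)·-0.615 - (3)·0.700) / (13) = -0.625
  w = (-8 - (-4)·-0.545 - (-3)·-0.154 - (3)·0.700) / (13) = -0.980
  t = (7 - (4)·-0.545 - (-3)·-0.154 - (2)·-0.615) / (10) = 0.995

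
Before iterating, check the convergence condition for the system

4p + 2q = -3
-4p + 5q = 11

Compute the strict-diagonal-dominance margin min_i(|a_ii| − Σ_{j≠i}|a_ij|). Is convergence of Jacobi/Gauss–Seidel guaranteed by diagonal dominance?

1

row 1: |4| − (2) = 2
row 2: |5| − (4) = 1
minimum over rows = 1 → strictly diagonally dominant (convergence guaranteed)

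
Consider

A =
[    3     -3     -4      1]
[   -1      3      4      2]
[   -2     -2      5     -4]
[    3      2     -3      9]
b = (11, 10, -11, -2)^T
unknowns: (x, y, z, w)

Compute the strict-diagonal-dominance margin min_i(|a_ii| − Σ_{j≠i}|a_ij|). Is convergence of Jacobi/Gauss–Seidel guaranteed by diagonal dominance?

-5

row 1: |3| − (3+4+1) = -5
row 2: |3| − (1+4+2) = -4
row 3: |5| − (2+2+4) = -3
row 4: |9| − (3+2+3) = 1
minimum over rows = -5 → not strictly diagonally dominant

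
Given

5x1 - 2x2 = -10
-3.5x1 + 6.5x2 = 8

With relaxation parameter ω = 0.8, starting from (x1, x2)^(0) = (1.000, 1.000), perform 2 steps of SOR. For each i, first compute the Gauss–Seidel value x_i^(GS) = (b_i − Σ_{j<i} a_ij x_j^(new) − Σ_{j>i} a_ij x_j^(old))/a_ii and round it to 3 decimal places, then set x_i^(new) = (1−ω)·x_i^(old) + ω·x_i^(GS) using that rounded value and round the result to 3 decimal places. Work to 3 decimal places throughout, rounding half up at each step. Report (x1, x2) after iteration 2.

Iteration 1:
  x1: GS value = (-10 - (-2)·1.000) / (5) = -1.600;  x1 ← (1−ω)·1.000 + ω·-1.600 = -1.080
  x2: GS value = (8 - (-3.5)·-1.080) / (6.5) = 0.649;  x2 ← (1−ω)·1.000 + ω·0.649 = 0.719
Iteration 2:
  x1: GS value = (-10 - (-2)·0.719) / (5) = -1.712;  x1 ← (1−ω)·-1.080 + ω·-1.712 = -1.586
  x2: GS value = (8 - (-3.5)·-1.586) / (6.5) = 0.377;  x2 ← (1−ω)·0.719 + ω·0.377 = 0.445

(-1.586, 0.445)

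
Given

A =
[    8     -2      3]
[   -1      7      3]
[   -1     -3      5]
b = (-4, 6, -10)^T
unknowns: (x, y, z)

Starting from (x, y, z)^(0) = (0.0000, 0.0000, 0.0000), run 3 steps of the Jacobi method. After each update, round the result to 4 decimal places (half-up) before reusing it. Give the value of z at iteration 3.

Iteration 1:
  x = (-4 - (-2)·0.0000 - (3)·0.0000) / (8) = -0.5000
  y = (6 - (-1)·0.0000 - (3)·0.0000) / (7) = 0.8571
  z = (-10 - (-1)·0.0000 - (-3)·0.0000) / (5) = -2.0000
Iteration 2:
  x = (-4 - (-2)·0.8571 - (3)·-2.0000) / (8) = 0.4643
  y = (6 - (-1)·-0.5000 - (3)·-2.0000) / (7) = 1.6429
  z = (-10 - (-1)·-0.5000 - (-3)·0.8571) / (5) = -1.5857
Iteration 3:
  x = (-4 - (-2)·1.6429 - (3)·-1.5857) / (8) = 0.5054
  y = (6 - (-1)·0.4643 - (3)·-1.5857) / (7) = 1.6031
  z = (-10 - (-1)·0.4643 - (-3)·1.6429) / (5) = -0.9214

-0.9214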